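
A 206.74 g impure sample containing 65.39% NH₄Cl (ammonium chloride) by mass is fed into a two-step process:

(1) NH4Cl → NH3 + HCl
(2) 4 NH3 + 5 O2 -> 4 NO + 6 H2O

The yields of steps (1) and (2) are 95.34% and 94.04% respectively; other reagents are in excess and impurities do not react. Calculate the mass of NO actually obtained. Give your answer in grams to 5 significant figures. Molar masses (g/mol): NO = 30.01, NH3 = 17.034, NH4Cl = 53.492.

67.999 g

Pure NH4Cl = 206.74 × 0.6539 = 135.187 g.
n(NH4Cl) = 135.187 / 53.492 = 2.52724 mol.
Step 1 (NH4Cl:NH3 = 1:1): theoretical n(NH3) = 2.52724 mol; at 95.34% yield, n(NH3) = 2.40947 mol.
Step 2 (NH3:NO = 4:4): theoretical n(NO) = 2.40947 mol, so theoretical mass = 2.40947 × 30.01 = 72.3083 g.
At 94.04% yield, actual mass of NO = 72.3083 × 0.9404 = 67.9987 g.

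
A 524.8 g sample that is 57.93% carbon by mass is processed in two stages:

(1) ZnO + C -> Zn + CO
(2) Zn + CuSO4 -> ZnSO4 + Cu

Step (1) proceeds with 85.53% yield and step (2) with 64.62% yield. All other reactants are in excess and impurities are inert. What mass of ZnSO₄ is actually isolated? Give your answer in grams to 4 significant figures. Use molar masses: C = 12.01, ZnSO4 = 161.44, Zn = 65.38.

2259 g

Pure C = 524.8 × 0.5793 = 304.02 g.
n(C) = 304.02 / 12.01 = 25.314 mol.
Step 1 (C:Zn = 1:1): theoretical n(Zn) = 25.314 mol; at 85.53% yield, n(Zn) = 21.651 mol.
Step 2 (Zn:ZnSO4 = 1:1): theoretical n(ZnSO4) = 21.651 mol, so theoretical mass = 21.651 × 161.44 = 3495.3 g.
At 64.62% yield, actual mass of ZnSO4 = 3495.3 × 0.6462 = 2258.7 g.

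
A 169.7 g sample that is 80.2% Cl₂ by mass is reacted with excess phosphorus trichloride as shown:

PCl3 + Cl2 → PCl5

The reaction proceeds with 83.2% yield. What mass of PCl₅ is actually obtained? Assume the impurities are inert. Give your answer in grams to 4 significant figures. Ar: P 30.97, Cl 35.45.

Pure Cl2 available = 169.7 g × 0.802 = 136.10 g.
M(Cl2) = 2(35.45) = 70.90 g/mol.
M(PCl5) = 30.97 + 5(35.45) = 208.22 g/mol.
n(Cl2) = 136.10 g / 70.90 g/mol = 1.9196 mol.
From the equation the Cl2:PCl5 mole ratio is 1:1, so n(PCl5) = 1.9196 × 1/1 = 1.9196 mol.
Mass of PCl5 = 1.9196 mol × 208.22 g/mol = 399.70 g.
Actual mass collected = 399.70 g × 0.832 = 332.55 g.

332.5 g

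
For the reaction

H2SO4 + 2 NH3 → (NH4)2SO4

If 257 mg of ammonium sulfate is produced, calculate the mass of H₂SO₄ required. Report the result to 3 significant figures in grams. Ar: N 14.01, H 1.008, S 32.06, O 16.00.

0.191 g

M((NH4)2SO4) = 2(14.01) + 8(1.008) + 32.06 + 4(16.00) = 132.144 g/mol.
M(H2SO4) = 2(1.008) + 32.06 + 4(16.00) = 98.076 g/mol.
Convert: 257 mg = 0.2570 g.
n((NH4)2SO4) = 0.2570 g / 132.144 g/mol = 0.001945 mol.
From the equation the (NH4)2SO4:H2SO4 mole ratio is 1:1, so n(H2SO4) = 0.001945 × 1/1 = 0.001945 mol.
Mass of H2SO4 = 0.001945 mol × 98.076 g/mol = 0.1907 g.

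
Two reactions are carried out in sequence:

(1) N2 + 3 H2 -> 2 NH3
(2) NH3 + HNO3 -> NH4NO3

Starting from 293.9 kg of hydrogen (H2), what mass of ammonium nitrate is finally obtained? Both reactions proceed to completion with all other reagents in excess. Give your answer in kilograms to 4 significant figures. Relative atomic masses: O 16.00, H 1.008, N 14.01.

M(H2) = 2(1.008) = 2.016 g/mol.
M(NH4NO3) = 2(14.01) + 4(1.008) + 3(16.00) = 80.052 g/mol.
293.9 kg = 293900 g.
n(H2) = 293900 / 2.016 = 145780 mol.
Step 1 gives a 3:2 ratio of H2 to NH3, so n(NH3) = 97189 mol.
In step 2 the NH3:NH4NO3 ratio is 1:1, so n(NH4NO3) = 97189 mol.
Mass of NH4NO3 = 97189 × 80.052 = 7.7802 × 10^6 g = 7780 kg.

7780 kg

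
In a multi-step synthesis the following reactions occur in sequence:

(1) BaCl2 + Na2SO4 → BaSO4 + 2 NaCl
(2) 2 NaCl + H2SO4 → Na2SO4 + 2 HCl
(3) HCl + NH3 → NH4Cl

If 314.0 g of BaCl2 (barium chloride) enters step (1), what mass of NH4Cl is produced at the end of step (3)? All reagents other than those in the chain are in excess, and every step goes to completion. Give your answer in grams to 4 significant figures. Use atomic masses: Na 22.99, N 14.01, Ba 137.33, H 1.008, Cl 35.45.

M(BaCl2) = 137.33 + 2(35.45) = 208.23 g/mol.
M(NH4Cl) = 14.01 + 4(1.008) + 35.45 = 53.492 g/mol.
n(BaCl2) = 314.0 / 208.23 = 1.5079 mol.
Reaction (1): BaCl2→NaCl ratio 1:2 ⇒ n(NaCl) = 3.0159 mol.
Reaction (2): NaCl→HCl ratio 2:2 ⇒ n(HCl) = 3.0159 mol.
Reaction (3): HCl→NH4Cl ratio 1:1 ⇒ n(NH4Cl) = 3.0159 mol.
Mass of NH4Cl = 3.0159 × 53.492 = 161.33 g.

161.3 g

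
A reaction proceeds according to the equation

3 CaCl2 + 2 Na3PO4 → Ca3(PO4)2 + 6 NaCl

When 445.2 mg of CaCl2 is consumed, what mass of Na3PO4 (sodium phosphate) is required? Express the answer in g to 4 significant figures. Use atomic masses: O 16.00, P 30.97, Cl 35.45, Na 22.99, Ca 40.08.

0.4384 g

M(CaCl2) = 40.08 + 2(35.45) = 110.98 g/mol.
M(Na3PO4) = 3(22.99) + 30.97 + 4(16.00) = 163.94 g/mol.
Convert: 445.2 mg = 0.44520 g.
n(CaCl2) = 0.44520 g / 110.98 g/mol = 0.0040115 mol.
From the equation the CaCl2:Na3PO4 mole ratio is 3:2, so n(Na3PO4) = 0.0040115 × 2/3 = 0.0026744 mol.
Mass of Na3PO4 = 0.0026744 mol × 163.94 g/mol = 0.43843 g.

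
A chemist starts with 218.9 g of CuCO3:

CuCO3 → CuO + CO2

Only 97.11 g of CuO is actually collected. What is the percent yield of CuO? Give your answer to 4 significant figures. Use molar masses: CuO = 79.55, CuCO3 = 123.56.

68.91 %

n(CuCO3) = 218.90 g / 123.56 g/mol = 1.7716 mol.
From the equation the CuCO3:CuO mole ratio is 1:1, so n(CuO) = 1.7716 × 1/1 = 1.7716 mol.
Mass of CuO = 1.7716 mol × 79.55 g/mol = 140.93 g.
This is the theoretical yield. Percent yield = 97.11 g / 140.93 g × 100% = 68.906%.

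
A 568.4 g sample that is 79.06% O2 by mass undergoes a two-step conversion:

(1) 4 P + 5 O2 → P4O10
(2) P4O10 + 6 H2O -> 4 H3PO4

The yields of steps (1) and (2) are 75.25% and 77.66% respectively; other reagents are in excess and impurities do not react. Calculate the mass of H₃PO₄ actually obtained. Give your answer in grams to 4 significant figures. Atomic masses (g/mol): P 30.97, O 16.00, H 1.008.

Pure O2 = 568.4 × 0.7906 = 449.38 g.
M(O2) = 2(16.00) = 32.00 g/mol.
M(H3PO4) = 3(1.008) + 30.97 + 4(16.00) = 97.994 g/mol.
n(O2) = 449.38 / 32.00 = 14.043 mol.
Step 1 (O2:P4O10 = 5:1): theoretical n(P4O10) = 2.8086 mol; at 75.25% yield, n(P4O10) = 2.1135 mol.
Step 2 (P4O10:H3PO4 = 1:4): theoretical n(H3PO4) = 8.4539 mol, so theoretical mass = 8.4539 × 97.994 = 828.43 g.
At 77.66% yield, actual mass of H3PO4 = 828.43 × 0.7766 = 643.36 g.

643.4 g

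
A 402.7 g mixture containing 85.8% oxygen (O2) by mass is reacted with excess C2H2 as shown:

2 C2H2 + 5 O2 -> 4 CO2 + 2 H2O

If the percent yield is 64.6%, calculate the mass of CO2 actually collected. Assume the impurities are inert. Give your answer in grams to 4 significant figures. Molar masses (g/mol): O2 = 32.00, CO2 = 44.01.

245.6 g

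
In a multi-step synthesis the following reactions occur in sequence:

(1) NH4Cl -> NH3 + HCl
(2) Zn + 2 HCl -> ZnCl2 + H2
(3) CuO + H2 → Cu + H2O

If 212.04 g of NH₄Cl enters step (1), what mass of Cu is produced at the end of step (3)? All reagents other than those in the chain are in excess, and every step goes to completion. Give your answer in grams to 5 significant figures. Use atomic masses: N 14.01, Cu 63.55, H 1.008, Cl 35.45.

M(NH4Cl) = 14.01 + 4(1.008) + 35.45 = 53.492 g/mol.
M(Cu) = 63.55 g/mol.
n(NH4Cl) = 212.04 / 53.492 = 3.96396 mol.
Reaction (1): NH4Cl→HCl ratio 1:1 ⇒ n(HCl) = 3.96396 mol.
Reaction (2): HCl→H2 ratio 2:1 ⇒ n(H2) = 1.98198 mol.
Reaction (3): H2→Cu ratio 1:1 ⇒ n(Cu) = 1.98198 mol.
Mass of Cu = 1.98198 × 63.55 = 125.955 g.

125.95 g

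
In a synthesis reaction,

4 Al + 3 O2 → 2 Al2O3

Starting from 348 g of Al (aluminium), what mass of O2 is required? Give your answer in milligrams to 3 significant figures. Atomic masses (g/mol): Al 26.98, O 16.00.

310000 mg

M(Al) = 26.98 g/mol.
M(O2) = 2(16.00) = 32.00 g/mol.
n(Al) = 348.0 g / 26.98 g/mol = 12.90 mol.
From the equation the Al:O2 mole ratio is 4:3, so n(O2) = 12.90 × 3/4 = 9.674 mol.
Mass of O2 = 9.674 mol × 32.00 g/mol = 309.6 g.
Converting to mg: 309.6 g = 310000 mg.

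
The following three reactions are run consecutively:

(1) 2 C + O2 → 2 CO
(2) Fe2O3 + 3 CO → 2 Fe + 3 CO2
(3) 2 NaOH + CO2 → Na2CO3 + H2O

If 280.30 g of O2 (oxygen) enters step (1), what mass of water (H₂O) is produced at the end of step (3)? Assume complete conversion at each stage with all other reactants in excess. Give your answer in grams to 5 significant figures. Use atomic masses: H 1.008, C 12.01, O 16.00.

M(O2) = 2(16.00) = 32.00 g/mol.
M(H2O) = 2(1.008) + 16.00 = 18.016 g/mol.
n(O2) = 280.30 / 32.00 = 8.75938 mol.
Reaction (1): O2→CO ratio 1:2 ⇒ n(CO) = 17.5188 mol.
Reaction (2): CO→CO2 ratio 3:3 ⇒ n(CO2) = 17.5188 mol.
Reaction (3): CO2→H2O ratio 1:1 ⇒ n(H2O) = 17.5188 mol.
Mass of H2O = 17.5188 × 18.016 = 315.618 g.

315.62 g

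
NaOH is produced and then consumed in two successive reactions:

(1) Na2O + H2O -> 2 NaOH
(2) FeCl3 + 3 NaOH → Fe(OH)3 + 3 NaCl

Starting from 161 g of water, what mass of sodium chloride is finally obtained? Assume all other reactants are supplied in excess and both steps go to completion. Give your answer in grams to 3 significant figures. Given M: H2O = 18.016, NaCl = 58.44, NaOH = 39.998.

n(H2O) = 161.0 / 18.016 = 8.937 mol.
Step 1 gives a 1:2 ratio of H2O to NaOH, so n(NaOH) = 17.87 mol.
In step 2 the NaOH:NaCl ratio is 3:3, so n(NaCl) = 17.87 mol.
Mass of NaCl = 17.87 × 58.44 = 1044 g.

1040 g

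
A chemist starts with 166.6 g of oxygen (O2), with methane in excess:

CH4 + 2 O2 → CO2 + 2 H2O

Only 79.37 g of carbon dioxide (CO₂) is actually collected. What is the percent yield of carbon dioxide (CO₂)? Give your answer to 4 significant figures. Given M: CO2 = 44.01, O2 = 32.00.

69.28 %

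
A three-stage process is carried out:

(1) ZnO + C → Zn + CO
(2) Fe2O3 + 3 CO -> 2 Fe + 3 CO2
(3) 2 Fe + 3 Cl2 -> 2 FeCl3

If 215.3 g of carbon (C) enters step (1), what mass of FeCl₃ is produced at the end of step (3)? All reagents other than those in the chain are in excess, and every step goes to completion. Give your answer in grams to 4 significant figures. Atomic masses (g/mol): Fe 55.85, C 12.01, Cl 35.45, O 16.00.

M(C) = 12.01 g/mol.
M(FeCl3) = 55.85 + 3(35.45) = 162.20 g/mol.
n(C) = 215.3 / 12.01 = 17.927 mol.
Reaction (1): C→CO ratio 1:1 ⇒ n(CO) = 17.927 mol.
Reaction (2): CO→Fe ratio 3:2 ⇒ n(Fe) = 11.951 mol.
Reaction (3): Fe→FeCl3 ratio 2:2 ⇒ n(FeCl3) = 11.951 mol.
Mass of FeCl3 = 11.951 × 162.20 = 1938.5 g.

1938 g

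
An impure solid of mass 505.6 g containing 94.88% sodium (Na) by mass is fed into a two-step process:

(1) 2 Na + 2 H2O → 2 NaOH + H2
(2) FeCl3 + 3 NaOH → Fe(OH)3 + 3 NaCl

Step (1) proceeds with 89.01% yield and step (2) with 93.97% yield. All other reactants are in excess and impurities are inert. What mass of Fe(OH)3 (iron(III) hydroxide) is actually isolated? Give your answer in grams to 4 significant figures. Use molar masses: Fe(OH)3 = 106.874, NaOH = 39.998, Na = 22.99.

Pure Na = 505.6 × 0.9488 = 479.71 g.
n(Na) = 479.71 / 22.99 = 20.866 mol.
Step 1 (Na:NaOH = 2:2): theoretical n(NaOH) = 20.866 mol; at 89.01% yield, n(NaOH) = 18.573 mol.
Step 2 (NaOH:Fe(OH)3 = 3:1): theoretical n(Fe(OH)3) = 6.1910 mol, so theoretical mass = 6.1910 × 106.874 = 661.66 g.
At 93.97% yield, actual mass of Fe(OH)3 = 661.66 × 0.9397 = 621.76 g.

621.8 g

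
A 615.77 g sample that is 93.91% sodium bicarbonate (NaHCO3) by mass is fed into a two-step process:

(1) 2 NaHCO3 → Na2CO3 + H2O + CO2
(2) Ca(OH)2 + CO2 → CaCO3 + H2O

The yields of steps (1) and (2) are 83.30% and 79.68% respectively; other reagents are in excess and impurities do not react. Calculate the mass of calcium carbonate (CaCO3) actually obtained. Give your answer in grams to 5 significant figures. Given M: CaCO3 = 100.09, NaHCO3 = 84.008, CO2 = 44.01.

228.65 g

Pure NaHCO3 = 615.77 × 0.9391 = 578.270 g.
n(NaHCO3) = 578.270 / 84.008 = 6.88351 mol.
Step 1 (NaHCO3:CO2 = 2:1): theoretical n(CO2) = 3.44175 mol; at 83.30% yield, n(CO2) = 2.86698 mol.
Step 2 (CO2:CaCO3 = 1:1): theoretical n(CaCO3) = 2.86698 mol, so theoretical mass = 2.86698 × 100.09 = 286.956 g.
At 79.68% yield, actual mass of CaCO3 = 286.956 × 0.7968 = 228.647 g.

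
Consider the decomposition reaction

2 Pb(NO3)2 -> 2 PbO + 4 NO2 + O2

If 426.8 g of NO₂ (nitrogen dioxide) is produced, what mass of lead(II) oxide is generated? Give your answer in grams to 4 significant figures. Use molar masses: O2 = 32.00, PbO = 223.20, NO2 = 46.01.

n(NO2) = 426.80 g / 46.01 g/mol = 9.2762 mol.
From the equation the NO2:PbO mole ratio is 4:2, so n(PbO) = 9.2762 × 2/4 = 4.6381 mol.
Mass of PbO = 4.6381 mol × 223.20 g/mol = 1035.2 g.

1035 g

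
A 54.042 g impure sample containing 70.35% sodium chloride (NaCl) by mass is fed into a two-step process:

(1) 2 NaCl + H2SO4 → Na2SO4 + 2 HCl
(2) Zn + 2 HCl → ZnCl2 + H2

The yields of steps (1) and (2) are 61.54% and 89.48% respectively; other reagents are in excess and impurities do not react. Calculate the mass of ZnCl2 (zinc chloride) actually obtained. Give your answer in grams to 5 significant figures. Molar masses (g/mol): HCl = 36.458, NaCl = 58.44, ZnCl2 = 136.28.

24.410 g

Pure NaCl = 54.042 × 0.7035 = 38.0185 g.
n(NaCl) = 38.0185 / 58.44 = 0.650557 mol.
Step 1 (NaCl:HCl = 2:2): theoretical n(HCl) = 0.650557 mol; at 61.54% yield, n(HCl) = 0.400353 mol.
Step 2 (HCl:ZnCl2 = 2:1): theoretical n(ZnCl2) = 0.200176 mol, so theoretical mass = 0.200176 × 136.28 = 27.2800 g.
At 89.48% yield, actual mass of ZnCl2 = 27.2800 × 0.8948 = 24.4102 g.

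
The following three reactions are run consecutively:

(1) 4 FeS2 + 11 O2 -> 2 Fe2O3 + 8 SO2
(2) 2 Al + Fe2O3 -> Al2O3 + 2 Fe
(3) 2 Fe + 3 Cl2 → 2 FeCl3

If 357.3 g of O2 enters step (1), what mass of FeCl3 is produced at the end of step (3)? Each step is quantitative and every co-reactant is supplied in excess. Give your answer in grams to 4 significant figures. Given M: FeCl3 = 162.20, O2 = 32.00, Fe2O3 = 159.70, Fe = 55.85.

658.6 g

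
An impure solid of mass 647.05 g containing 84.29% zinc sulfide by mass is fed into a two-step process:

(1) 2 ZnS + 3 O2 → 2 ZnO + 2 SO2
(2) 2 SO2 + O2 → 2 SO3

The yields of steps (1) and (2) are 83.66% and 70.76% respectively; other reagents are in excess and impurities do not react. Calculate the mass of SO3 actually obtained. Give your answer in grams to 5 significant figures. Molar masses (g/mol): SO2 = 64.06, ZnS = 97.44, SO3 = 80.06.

265.28 g

Pure ZnS = 647.05 × 0.8429 = 545.398 g.
n(ZnS) = 545.398 / 97.44 = 5.59727 mol.
Step 1 (ZnS:SO2 = 2:2): theoretical n(SO2) = 5.59727 mol; at 83.66% yield, n(SO2) = 4.68268 mol.
Step 2 (SO2:SO3 = 2:2): theoretical n(SO3) = 4.68268 mol, so theoretical mass = 4.68268 × 80.06 = 374.895 g.
At 70.76% yield, actual mass of SO3 = 374.895 × 0.7076 = 265.276 g.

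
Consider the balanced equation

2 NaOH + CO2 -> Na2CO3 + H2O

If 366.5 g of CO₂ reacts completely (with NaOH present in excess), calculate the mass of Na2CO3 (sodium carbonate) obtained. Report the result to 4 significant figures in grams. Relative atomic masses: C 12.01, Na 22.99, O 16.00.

882.6 g

M(CO2) = 12.01 + 2(16.00) = 44.01 g/mol.
M(Na2CO3) = 2(22.99) + 12.01 + 3(16.00) = 105.99 g/mol.
n(CO2) = 366.50 g / 44.01 g/mol = 8.3277 mol.
From the equation the CO2:Na2CO3 mole ratio is 1:1, so n(Na2CO3) = 8.3277 × 1/1 = 8.3277 mol.
Mass of Na2CO3 = 8.3277 mol × 105.99 g/mol = 882.65 g.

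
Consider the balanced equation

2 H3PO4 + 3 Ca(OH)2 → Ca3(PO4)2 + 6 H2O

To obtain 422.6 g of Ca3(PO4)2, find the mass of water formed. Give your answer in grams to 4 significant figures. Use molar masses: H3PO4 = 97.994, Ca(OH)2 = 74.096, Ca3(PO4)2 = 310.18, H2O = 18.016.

n(Ca3(PO4)2) = 422.60 g / 310.18 g/mol = 1.3624 mol.
From the equation the Ca3(PO4)2:H2O mole ratio is 1:6, so n(H2O) = 1.3624 × 6/1 = 8.1746 mol.
Mass of H2O = 8.1746 mol × 18.016 g/mol = 147.27 g.

147.3 g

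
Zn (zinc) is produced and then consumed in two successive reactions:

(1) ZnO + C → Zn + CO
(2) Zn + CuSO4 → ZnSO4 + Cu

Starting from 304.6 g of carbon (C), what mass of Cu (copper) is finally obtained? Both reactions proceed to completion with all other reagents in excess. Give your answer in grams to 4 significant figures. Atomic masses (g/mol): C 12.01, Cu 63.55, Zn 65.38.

1612 g

M(C) = 12.01 g/mol.
M(Cu) = 63.55 g/mol.
n(C) = 304.60 / 12.01 = 25.362 mol.
Step 1 gives a 1:1 ratio of C to Zn, so n(Zn) = 25.362 mol.
In step 2 the Zn:Cu ratio is 1:1, so n(Cu) = 25.362 mol.
Mass of Cu = 25.362 × 63.55 = 1611.8 g.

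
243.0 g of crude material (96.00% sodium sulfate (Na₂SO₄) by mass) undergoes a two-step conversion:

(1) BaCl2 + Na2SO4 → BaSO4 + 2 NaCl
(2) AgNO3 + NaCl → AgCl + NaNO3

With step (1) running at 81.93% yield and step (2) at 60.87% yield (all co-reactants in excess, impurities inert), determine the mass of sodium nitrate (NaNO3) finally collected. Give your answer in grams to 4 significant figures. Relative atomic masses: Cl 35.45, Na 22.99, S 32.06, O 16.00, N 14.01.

Pure Na2SO4 = 243.0 × 0.9600 = 233.28 g.
M(Na2SO4) = 2(22.99) + 32.06 + 4(16.00) = 142.04 g/mol.
M(NaNO3) = 22.99 + 14.01 + 3(16.00) = 85.00 g/mol.
n(Na2SO4) = 233.28 / 142.04 = 1.6424 mol.
Step 1 (Na2SO4:NaCl = 1:2): theoretical n(NaCl) = 3.2847 mol; at 81.93% yield, n(NaCl) = 2.6912 mol.
Step 2 (NaCl:NaNO3 = 1:1): theoretical n(NaNO3) = 2.6912 mol, so theoretical mass = 2.6912 × 85.00 = 228.75 g.
At 60.87% yield, actual mass of NaNO3 = 228.75 × 0.6087 = 139.24 g.

139.2 g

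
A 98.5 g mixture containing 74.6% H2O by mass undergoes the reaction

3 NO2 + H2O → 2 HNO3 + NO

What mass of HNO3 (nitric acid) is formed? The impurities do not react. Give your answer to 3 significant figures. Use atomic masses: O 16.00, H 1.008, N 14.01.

Mass of pure H2O = 98.5 g × 0.746 = 73.48 g.
M(H2O) = 2(1.008) + 16.00 = 18.016 g/mol.
M(HNO3) = 1.008 + 14.01 + 3(16.00) = 63.018 g/mol.
n(H2O) = 73.48 g / 18.016 g/mol = 4.079 mol.
From the equation the H2O:HNO3 mole ratio is 1:2, so n(HNO3) = 4.079 × 2/1 = 8.157 mol.
Mass of HNO3 = 8.157 mol × 63.018 g/mol = 514.1 g.

514 g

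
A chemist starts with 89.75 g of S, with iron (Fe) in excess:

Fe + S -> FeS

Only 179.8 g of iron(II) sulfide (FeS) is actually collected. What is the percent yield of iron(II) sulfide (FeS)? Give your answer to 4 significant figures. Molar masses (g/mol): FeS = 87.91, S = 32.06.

73.06 %

n(S) = 89.750 g / 32.06 g/mol = 2.7994 mol.
From the equation the S:FeS mole ratio is 1:1, so n(FeS) = 2.7994 × 1/1 = 2.7994 mol.
Mass of FeS = 2.7994 mol × 87.91 g/mol = 246.10 g.
This is the theoretical yield. Percent yield = 179.8 g / 246.10 g × 100% = 73.060%.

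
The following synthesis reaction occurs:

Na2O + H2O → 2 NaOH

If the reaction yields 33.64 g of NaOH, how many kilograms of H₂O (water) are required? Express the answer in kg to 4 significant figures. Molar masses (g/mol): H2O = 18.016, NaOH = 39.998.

0.007576 kg

n(NaOH) = 33.640 g / 39.998 g/mol = 0.84104 mol.
From the equation the NaOH:H2O mole ratio is 2:1, so n(H2O) = 0.84104 × 1/2 = 0.42052 mol.
Mass of H2O = 0.42052 mol × 18.016 g/mol = 7.5761 g.
Converting to kg: 7.5761 g = 0.007576 kg.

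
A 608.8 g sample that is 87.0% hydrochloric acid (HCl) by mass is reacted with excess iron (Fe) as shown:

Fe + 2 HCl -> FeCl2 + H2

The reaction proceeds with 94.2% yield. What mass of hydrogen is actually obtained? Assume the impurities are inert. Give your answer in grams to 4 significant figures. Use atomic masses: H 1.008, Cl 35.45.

Pure HCl available = 608.8 g × 0.870 = 529.66 g.
M(HCl) = 1.008 + 35.45 = 36.458 g/mol.
M(H2) = 2(1.008) = 2.016 g/mol.
n(HCl) = 529.66 g / 36.458 g/mol = 14.528 mol.
From the equation the HCl:H2 mole ratio is 2:1, so n(H2) = 14.528 × 1/2 = 7.2639 mol.
Mass of H2 = 7.2639 mol × 2.016 g/mol = 14.644 g.
Actual mass collected = 14.644 g × 0.942 = 13.795 g.

13.79 g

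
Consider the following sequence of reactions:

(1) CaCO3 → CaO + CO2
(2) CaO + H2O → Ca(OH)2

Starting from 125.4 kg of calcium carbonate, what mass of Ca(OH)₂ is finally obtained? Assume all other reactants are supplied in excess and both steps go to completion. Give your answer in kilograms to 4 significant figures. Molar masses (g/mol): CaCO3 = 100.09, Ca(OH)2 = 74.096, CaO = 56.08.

92.83 kg

125.4 kg = 125400 g.
n(CaCO3) = 125400 / 100.09 = 1252.9 mol.
Step 1 gives a 1:1 ratio of CaCO3 to CaO, so n(CaO) = 1252.9 mol.
In step 2 the CaO:Ca(OH)2 ratio is 1:1, so n(Ca(OH)2) = 1252.9 mol.
Mass of Ca(OH)2 = 1252.9 × 74.096 = 92833 g = 92.83 kg.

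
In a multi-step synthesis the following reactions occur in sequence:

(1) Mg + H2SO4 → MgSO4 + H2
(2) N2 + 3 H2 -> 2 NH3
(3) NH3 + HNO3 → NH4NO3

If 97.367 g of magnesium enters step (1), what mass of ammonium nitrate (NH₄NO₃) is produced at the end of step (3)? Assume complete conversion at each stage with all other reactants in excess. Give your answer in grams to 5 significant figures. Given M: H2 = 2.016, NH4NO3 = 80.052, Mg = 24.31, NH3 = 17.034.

213.75 g

n(Mg) = 97.367 / 24.31 = 4.00522 mol.
Reaction (1): Mg→H2 ratio 1:1 ⇒ n(H2) = 4.00522 mol.
Reaction (2): H2→NH3 ratio 3:2 ⇒ n(NH3) = 2.67015 mol.
Reaction (3): NH3→NH4NO3 ratio 1:1 ⇒ n(NH4NO3) = 2.67015 mol.
Mass of NH4NO3 = 2.67015 × 80.052 = 213.751 g.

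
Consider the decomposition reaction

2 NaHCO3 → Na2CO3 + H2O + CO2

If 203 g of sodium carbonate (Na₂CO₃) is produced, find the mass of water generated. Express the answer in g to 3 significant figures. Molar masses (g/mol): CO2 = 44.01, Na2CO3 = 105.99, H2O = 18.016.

34.5 g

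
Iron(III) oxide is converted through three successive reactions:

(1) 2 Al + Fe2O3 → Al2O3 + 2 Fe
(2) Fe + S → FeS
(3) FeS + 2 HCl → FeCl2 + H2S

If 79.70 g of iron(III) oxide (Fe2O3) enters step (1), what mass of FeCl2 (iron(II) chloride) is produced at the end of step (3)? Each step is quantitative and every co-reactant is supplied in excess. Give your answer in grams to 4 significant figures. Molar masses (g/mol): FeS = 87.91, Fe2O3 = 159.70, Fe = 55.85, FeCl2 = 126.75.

n(Fe2O3) = 79.70 / 159.70 = 0.49906 mol.
Reaction (1): Fe2O3→Fe ratio 1:2 ⇒ n(Fe) = 0.99812 mol.
Reaction (2): Fe→FeS ratio 1:1 ⇒ n(FeS) = 0.99812 mol.
Reaction (3): FeS→FeCl2 ratio 1:1 ⇒ n(FeCl2) = 0.99812 mol.
Mass of FeCl2 = 0.99812 × 126.75 = 126.51 g.

126.5 g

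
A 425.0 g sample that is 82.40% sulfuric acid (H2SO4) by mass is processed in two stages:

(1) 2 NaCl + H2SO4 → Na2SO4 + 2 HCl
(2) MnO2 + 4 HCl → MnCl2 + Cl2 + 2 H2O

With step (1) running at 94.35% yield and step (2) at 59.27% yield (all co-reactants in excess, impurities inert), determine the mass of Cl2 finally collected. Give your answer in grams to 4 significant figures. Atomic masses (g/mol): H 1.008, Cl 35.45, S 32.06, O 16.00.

Pure H2SO4 = 425.0 × 0.8240 = 350.20 g.
M(H2SO4) = 2(1.008) + 32.06 + 4(16.00) = 98.076 g/mol.
M(Cl2) = 2(35.45) = 70.90 g/mol.
n(H2SO4) = 350.20 / 98.076 = 3.5707 mol.
Step 1 (H2SO4:HCl = 1:2): theoretical n(HCl) = 7.1414 mol; at 94.35% yield, n(HCl) = 6.7379 mol.
Step 2 (HCl:Cl2 = 4:1): theoretical n(Cl2) = 1.6845 mol, so theoretical mass = 1.6845 × 70.90 = 119.43 g.
At 59.27% yield, actual mass of Cl2 = 119.43 × 0.5927 = 70.786 g.

70.79 g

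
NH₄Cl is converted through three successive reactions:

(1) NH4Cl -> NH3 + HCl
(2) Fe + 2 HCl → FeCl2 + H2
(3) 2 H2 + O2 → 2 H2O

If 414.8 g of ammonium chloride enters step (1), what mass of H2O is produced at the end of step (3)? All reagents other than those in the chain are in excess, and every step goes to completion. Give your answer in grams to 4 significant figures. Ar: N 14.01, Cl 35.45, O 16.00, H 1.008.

M(NH4Cl) = 14.01 + 4(1.008) + 35.45 = 53.492 g/mol.
M(H2O) = 2(1.008) + 16.00 = 18.016 g/mol.
n(NH4Cl) = 414.8 / 53.492 = 7.7544 mol.
Reaction (1): NH4Cl→HCl ratio 1:1 ⇒ n(HCl) = 7.7544 mol.
Reaction (2): HCl→H2 ratio 2:1 ⇒ n(H2) = 3.8772 mol.
Reaction (3): H2→H2O ratio 2:2 ⇒ n(H2O) = 3.8772 mol.
Mass of H2O = 3.8772 × 18.016 = 69.852 g.

69.85 g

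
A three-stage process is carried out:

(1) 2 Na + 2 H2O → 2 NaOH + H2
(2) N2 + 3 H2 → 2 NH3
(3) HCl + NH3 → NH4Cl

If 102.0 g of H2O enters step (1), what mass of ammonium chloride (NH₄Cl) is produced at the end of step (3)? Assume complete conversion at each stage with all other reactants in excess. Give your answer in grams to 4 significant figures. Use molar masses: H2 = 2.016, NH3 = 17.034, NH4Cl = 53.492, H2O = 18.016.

101.0 g

n(H2O) = 102.0 / 18.016 = 5.6616 mol.
Reaction (1): H2O→H2 ratio 2:1 ⇒ n(H2) = 2.8308 mol.
Reaction (2): H2→NH3 ratio 3:2 ⇒ n(NH3) = 1.8872 mol.
Reaction (3): NH3→NH4Cl ratio 1:1 ⇒ n(NH4Cl) = 1.8872 mol.
Mass of NH4Cl = 1.8872 × 53.492 = 100.95 g.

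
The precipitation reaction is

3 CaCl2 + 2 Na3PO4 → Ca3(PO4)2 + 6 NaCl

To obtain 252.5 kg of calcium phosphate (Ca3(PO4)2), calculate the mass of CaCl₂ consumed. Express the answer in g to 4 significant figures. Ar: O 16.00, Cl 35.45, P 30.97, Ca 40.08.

M(Ca3(PO4)2) = 3(40.08) + 2(30.97) + 8(16.00) = 310.18 g/mol.
M(CaCl2) = 40.08 + 2(35.45) = 110.98 g/mol.
Convert: 252.5 kg = 252500 g.
n(Ca3(PO4)2) = 252500 g / 310.18 g/mol = 814.04 mol.
From the equation the Ca3(PO4)2:CaCl2 mole ratio is 1:3, so n(CaCl2) = 814.04 × 3/1 = 2442.1 mol.
Mass of CaCl2 = 2442.1 mol × 110.98 g/mol = 271030 g.

271000 g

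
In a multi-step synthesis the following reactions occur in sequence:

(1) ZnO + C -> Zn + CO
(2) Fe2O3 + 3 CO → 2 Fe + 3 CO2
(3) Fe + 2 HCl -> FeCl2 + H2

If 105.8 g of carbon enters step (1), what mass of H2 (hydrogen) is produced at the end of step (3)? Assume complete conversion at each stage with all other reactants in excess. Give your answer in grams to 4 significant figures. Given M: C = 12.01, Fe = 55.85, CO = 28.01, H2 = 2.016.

11.84 g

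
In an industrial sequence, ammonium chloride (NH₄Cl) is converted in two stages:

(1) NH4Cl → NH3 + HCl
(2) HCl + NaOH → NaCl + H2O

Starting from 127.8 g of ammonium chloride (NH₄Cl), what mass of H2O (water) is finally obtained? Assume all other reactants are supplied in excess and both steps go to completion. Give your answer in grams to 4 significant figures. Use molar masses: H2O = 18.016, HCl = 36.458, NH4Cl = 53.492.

43.04 g

n(NH4Cl) = 127.80 / 53.492 = 2.3891 mol.
Step 1 gives a 1:1 ratio of NH4Cl to HCl, so n(HCl) = 2.3891 mol.
In step 2 the HCl:H2O ratio is 1:1, so n(H2O) = 2.3891 mol.
Mass of H2O = 2.3891 × 18.016 = 43.043 g.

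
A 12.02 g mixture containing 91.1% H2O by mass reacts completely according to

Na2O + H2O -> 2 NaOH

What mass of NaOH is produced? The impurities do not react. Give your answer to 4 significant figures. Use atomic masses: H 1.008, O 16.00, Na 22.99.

48.62 g

Mass of pure H2O = 12.02 g × 0.911 = 10.950 g.
M(H2O) = 2(1.008) + 16.00 = 18.016 g/mol.
M(NaOH) = 22.99 + 16.00 + 1.008 = 39.998 g/mol.
n(H2O) = 10.950 g / 18.016 g/mol = 0.60781 mol.
From the equation the H2O:NaOH mole ratio is 1:2, so n(NaOH) = 0.60781 × 2/1 = 1.2156 mol.
Mass of NaOH = 1.2156 mol × 39.998 g/mol = 48.622 g.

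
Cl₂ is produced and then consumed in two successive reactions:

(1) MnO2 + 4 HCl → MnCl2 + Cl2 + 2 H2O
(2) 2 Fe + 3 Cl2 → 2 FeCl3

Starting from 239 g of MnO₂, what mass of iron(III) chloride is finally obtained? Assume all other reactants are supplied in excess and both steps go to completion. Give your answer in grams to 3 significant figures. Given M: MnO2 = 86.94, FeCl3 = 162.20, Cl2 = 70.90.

n(MnO2) = 239.0 / 86.94 = 2.749 mol.
Step 1 gives a 1:1 ratio of MnO2 to Cl2, so n(Cl2) = 2.749 mol.
In step 2 the Cl2:FeCl3 ratio is 3:2, so n(FeCl3) = 1.833 mol.
Mass of FeCl3 = 1.833 × 162.20 = 297.3 g.

297 g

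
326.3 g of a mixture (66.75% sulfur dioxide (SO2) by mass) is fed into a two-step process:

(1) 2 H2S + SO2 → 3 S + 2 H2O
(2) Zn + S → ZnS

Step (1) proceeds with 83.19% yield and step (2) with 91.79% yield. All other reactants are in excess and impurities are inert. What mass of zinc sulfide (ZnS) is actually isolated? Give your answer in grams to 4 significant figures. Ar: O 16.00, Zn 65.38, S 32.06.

758.9 g

Pure SO2 = 326.3 × 0.6675 = 217.81 g.
M(SO2) = 32.06 + 2(16.00) = 64.06 g/mol.
M(ZnS) = 65.38 + 32.06 = 97.44 g/mol.
n(SO2) = 217.81 / 64.06 = 3.4000 mol.
Step 1 (SO2:S = 1:3): theoretical n(S) = 10.200 mol; at 83.19% yield, n(S) = 8.4854 mol.
Step 2 (S:ZnS = 1:1): theoretical n(ZnS) = 8.4854 mol, so theoretical mass = 8.4854 × 97.44 = 826.82 g.
At 91.79% yield, actual mass of ZnS = 826.82 × 0.9179 = 758.94 g.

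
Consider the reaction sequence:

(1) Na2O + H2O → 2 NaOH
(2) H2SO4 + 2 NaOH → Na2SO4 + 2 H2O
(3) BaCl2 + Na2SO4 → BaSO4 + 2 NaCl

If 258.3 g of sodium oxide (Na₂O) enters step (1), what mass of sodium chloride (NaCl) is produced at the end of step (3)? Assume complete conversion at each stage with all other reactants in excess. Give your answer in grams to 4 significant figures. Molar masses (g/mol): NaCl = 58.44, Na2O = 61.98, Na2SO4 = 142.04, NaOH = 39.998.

487.1 g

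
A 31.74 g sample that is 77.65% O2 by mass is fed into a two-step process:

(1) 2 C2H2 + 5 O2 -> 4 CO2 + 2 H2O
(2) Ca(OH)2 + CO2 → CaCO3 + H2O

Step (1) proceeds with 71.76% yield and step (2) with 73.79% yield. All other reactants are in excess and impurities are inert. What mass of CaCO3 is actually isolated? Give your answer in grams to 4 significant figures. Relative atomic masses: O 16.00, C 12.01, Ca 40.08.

32.66 g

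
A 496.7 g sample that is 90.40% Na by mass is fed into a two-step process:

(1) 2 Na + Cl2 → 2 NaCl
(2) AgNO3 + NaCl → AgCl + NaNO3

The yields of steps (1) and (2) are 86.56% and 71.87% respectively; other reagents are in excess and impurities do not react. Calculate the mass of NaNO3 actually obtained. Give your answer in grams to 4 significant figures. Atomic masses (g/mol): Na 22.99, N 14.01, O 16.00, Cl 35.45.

Pure Na = 496.7 × 0.9040 = 449.02 g.
M(Na) = 22.99 g/mol.
M(NaNO3) = 22.99 + 14.01 + 3(16.00) = 85.00 g/mol.
n(Na) = 449.02 / 22.99 = 19.531 mol.
Step 1 (Na:NaCl = 2:2): theoretical n(NaCl) = 19.531 mol; at 86.56% yield, n(NaCl) = 16.906 mol.
Step 2 (NaCl:NaNO3 = 1:1): theoretical n(NaNO3) = 16.906 mol, so theoretical mass = 16.906 × 85.00 = 1437.0 g.
At 71.87% yield, actual mass of NaNO3 = 1437.0 × 0.7187 = 1032.8 g.

1033 g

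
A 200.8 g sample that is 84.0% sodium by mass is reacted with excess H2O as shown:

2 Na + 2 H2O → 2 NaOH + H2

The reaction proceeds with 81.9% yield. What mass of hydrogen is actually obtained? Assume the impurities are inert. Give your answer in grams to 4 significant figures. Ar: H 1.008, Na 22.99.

Pure Na available = 200.8 g × 0.840 = 168.67 g.
M(Na) = 22.99 g/mol.
M(H2) = 2(1.008) = 2.016 g/mol.
n(Na) = 168.67 g / 22.99 g/mol = 7.3368 mol.
From the equation the Na:H2 mole ratio is 2:1, so n(H2) = 7.3368 × 1/2 = 3.6684 mol.
Mass of H2 = 3.6684 mol × 2.016 g/mol = 7.3954 g.
Actual mass collected = 7.3954 g × 0.819 = 6.0569 g.

6.057 g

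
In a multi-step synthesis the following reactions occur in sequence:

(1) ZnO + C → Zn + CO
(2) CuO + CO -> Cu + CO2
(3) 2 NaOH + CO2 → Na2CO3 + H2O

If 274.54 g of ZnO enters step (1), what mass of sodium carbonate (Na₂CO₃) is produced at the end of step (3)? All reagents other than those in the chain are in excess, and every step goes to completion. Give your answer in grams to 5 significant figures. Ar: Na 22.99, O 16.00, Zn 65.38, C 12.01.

357.56 g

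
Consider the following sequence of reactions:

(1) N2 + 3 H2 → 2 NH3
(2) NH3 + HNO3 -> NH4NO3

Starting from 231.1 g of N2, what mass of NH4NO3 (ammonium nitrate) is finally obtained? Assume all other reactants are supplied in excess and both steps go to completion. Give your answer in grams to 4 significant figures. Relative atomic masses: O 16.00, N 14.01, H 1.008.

M(N2) = 2(14.01) = 28.02 g/mol.
M(NH4NO3) = 2(14.01) + 4(1.008) + 3(16.00) = 80.052 g/mol.
n(N2) = 231.10 / 28.02 = 8.2477 mol.
Step 1 gives a 1:2 ratio of N2 to NH3, so n(NH3) = 16.495 mol.
In step 2 the NH3:NH4NO3 ratio is 1:1, so n(NH4NO3) = 16.495 mol.
Mass of NH4NO3 = 16.495 × 80.052 = 1320.5 g.

1320 g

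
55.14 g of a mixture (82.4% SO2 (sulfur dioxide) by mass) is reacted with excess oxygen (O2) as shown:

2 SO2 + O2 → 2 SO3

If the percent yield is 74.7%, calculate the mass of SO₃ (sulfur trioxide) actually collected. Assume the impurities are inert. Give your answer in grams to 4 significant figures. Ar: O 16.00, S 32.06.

42.42 g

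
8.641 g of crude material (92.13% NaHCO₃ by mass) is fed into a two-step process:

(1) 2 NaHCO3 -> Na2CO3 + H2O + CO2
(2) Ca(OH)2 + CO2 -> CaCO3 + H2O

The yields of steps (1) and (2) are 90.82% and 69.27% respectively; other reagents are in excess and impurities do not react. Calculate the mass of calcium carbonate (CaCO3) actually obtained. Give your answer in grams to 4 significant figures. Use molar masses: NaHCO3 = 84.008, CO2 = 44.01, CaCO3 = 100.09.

2.984 g

Pure NaHCO3 = 8.641 × 0.9213 = 7.9610 g.
n(NaHCO3) = 7.9610 / 84.008 = 0.094764 mol.
Step 1 (NaHCO3:CO2 = 2:1): theoretical n(CO2) = 0.047382 mol; at 90.82% yield, n(CO2) = 0.043032 mol.
Step 2 (CO2:CaCO3 = 1:1): theoretical n(CaCO3) = 0.043032 mol, so theoretical mass = 0.043032 × 100.09 = 4.3071 g.
At 69.27% yield, actual mass of CaCO3 = 4.3071 × 0.6927 = 2.9835 g.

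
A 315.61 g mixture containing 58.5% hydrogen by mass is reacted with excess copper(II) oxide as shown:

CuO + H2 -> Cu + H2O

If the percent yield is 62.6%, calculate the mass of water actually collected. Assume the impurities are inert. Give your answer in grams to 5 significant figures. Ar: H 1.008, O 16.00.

Pure H2 available = 315.61 g × 0.585 = 184.632 g.
M(H2) = 2(1.008) = 2.016 g/mol.
M(H2O) = 2(1.008) + 16.00 = 18.016 g/mol.
n(H2) = 184.632 g / 2.016 g/mol = 91.5833 mol.
From the equation the H2:H2O mole ratio is 1:1, so n(H2O) = 91.5833 × 1/1 = 91.5833 mol.
Mass of H2O = 91.5833 mol × 18.016 g/mol = 1649.96 g.
Actual mass collected = 1649.96 g × 0.626 = 1032.88 g.

1032.9 g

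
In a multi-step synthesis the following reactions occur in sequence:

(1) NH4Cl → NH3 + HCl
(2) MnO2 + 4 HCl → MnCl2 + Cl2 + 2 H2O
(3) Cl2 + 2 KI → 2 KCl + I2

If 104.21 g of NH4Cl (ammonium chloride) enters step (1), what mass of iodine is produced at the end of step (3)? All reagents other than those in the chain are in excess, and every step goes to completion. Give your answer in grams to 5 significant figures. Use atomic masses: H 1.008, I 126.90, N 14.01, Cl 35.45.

M(NH4Cl) = 14.01 + 4(1.008) + 35.45 = 53.492 g/mol.
M(I2) = 2(126.90) = 253.80 g/mol.
n(NH4Cl) = 104.21 / 53.492 = 1.94814 mol.
Reaction (1): NH4Cl→HCl ratio 1:1 ⇒ n(HCl) = 1.94814 mol.
Reaction (2): HCl→Cl2 ratio 4:1 ⇒ n(Cl2) = 0.487035 mol.
Reaction (3): Cl2→I2 ratio 1:1 ⇒ n(I2) = 0.487035 mol.
Mass of I2 = 0.487035 × 253.80 = 123.610 g.

123.61 g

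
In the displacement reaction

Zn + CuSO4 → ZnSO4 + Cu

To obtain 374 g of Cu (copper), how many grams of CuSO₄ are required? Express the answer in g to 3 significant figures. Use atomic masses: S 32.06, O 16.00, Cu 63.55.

939 g

M(Cu) = 63.55 g/mol.
M(CuSO4) = 63.55 + 32.06 + 4(16.00) = 159.61 g/mol.
n(Cu) = 374.0 g / 63.55 g/mol = 5.885 mol.
From the equation the Cu:CuSO4 mole ratio is 1:1, so n(CuSO4) = 5.885 × 1/1 = 5.885 mol.
Mass of CuSO4 = 5.885 mol × 159.61 g/mol = 939.3 g.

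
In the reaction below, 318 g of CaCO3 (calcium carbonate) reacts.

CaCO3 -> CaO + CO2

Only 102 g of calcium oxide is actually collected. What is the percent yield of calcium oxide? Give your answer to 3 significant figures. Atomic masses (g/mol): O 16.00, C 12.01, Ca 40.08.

57.2 %

M(CaCO3) = 40.08 + 12.01 + 3(16.00) = 100.09 g/mol.
M(CaO) = 40.08 + 16.00 = 56.08 g/mol.
n(CaCO3) = 318.0 g / 100.09 g/mol = 3.177 mol.
From the equation the CaCO3:CaO mole ratio is 1:1, so n(CaO) = 3.177 × 1/1 = 3.177 mol.
Mass of CaO = 3.177 mol × 56.08 g/mol = 178.2 g.
This is the theoretical yield. Percent yield = 102 g / 178.2 g × 100% = 57.25%.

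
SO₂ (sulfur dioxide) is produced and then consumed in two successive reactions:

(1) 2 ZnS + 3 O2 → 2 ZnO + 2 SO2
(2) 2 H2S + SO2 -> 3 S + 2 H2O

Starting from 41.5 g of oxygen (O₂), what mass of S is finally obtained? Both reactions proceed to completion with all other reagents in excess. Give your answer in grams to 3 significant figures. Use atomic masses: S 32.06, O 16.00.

M(O2) = 2(16.00) = 32.00 g/mol.
M(S) = 32.06 g/mol.
n(O2) = 41.50 / 32.00 = 1.297 mol.
Step 1 gives a 3:2 ratio of O2 to SO2, so n(SO2) = 0.8646 mol.
In step 2 the SO2:S ratio is 1:3, so n(S) = 2.594 mol.
Mass of S = 2.594 × 32.06 = 83.16 g.

83.2 g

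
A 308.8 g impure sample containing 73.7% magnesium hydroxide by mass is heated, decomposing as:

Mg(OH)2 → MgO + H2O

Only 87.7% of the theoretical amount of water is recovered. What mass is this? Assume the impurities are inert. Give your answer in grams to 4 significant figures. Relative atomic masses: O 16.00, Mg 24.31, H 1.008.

Pure Mg(OH)2 available = 308.8 g × 0.737 = 227.59 g.
M(Mg(OH)2) = 24.31 + 2(16.00) + 2(1.008) = 58.326 g/mol.
M(H2O) = 2(1.008) + 16.00 = 18.016 g/mol.
n(Mg(OH)2) = 227.59 g / 58.326 g/mol = 3.9020 mol.
From the equation the Mg(OH)2:H2O mole ratio is 1:1, so n(H2O) = 3.9020 × 1/1 = 3.9020 mol.
Mass of H2O = 3.9020 mol × 18.016 g/mol = 70.298 g.
Actual mass collected = 70.298 g × 0.877 = 61.651 g.

61.65 g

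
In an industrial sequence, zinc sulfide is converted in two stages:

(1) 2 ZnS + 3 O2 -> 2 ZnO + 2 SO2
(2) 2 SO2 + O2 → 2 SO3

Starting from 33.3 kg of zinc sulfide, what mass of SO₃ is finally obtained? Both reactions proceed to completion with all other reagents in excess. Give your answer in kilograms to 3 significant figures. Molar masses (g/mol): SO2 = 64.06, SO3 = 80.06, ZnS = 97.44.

33.3 kg = 33300 g.
n(ZnS) = 33300 / 97.44 = 341.7 mol.
Step 1 gives a 2:2 ratio of ZnS to SO2, so n(SO2) = 341.7 mol.
In step 2 the SO2:SO3 ratio is 2:2, so n(SO3) = 341.7 mol.
Mass of SO3 = 341.7 × 80.06 = 27360 g = 27.4 kg.

27.4 kg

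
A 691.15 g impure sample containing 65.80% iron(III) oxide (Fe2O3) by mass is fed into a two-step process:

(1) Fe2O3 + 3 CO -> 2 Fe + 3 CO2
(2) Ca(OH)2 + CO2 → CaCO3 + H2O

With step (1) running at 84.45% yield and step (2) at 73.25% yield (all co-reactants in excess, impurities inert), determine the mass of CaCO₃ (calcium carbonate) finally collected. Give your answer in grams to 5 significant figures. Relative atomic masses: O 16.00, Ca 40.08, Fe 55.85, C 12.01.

Pure Fe2O3 = 691.15 × 0.6580 = 454.777 g.
M(Fe2O3) = 2(55.85) + 3(16.00) = 159.70 g/mol.
M(CaCO3) = 40.08 + 12.01 + 3(16.00) = 100.09 g/mol.
n(Fe2O3) = 454.777 / 159.70 = 2.84769 mol.
Step 1 (Fe2O3:CO2 = 1:3): theoretical n(CO2) = 8.54308 mol; at 84.45% yield, n(CO2) = 7.21463 mol.
Step 2 (CO2:CaCO3 = 1:1): theoretical n(CaCO3) = 7.21463 mol, so theoretical mass = 7.21463 × 100.09 = 722.113 g.
At 73.25% yield, actual mass of CaCO3 = 722.113 × 0.7325 = 528.947 g.

528.95 g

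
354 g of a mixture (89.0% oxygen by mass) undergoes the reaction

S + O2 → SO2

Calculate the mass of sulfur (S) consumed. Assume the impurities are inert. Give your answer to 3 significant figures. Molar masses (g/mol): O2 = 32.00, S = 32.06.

316 g

Mass of pure O2 = 354 g × 0.890 = 315.1 g.
n(O2) = 315.1 g / 32.00 g/mol = 9.846 mol.
From the equation the O2:S mole ratio is 1:1, so n(S) = 9.846 × 1/1 = 9.846 mol.
Mass of S = 9.846 mol × 32.06 g/mol = 315.7 g.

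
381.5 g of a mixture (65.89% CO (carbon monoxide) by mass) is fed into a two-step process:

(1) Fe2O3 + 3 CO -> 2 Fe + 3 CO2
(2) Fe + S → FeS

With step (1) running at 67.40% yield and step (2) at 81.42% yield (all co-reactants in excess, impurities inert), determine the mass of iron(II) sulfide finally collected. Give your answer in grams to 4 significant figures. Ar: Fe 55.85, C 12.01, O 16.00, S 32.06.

288.6 g

Pure CO = 381.5 × 0.6589 = 251.37 g.
M(CO) = 12.01 + 16.00 = 28.01 g/mol.
M(FeS) = 55.85 + 32.06 = 87.91 g/mol.
n(CO) = 251.37 / 28.01 = 8.9743 mol.
Step 1 (CO:Fe = 3:2): theoretical n(Fe) = 5.9829 mol; at 67.40% yield, n(Fe) = 4.0325 mol.
Step 2 (Fe:FeS = 1:1): theoretical n(FeS) = 4.0325 mol, so theoretical mass = 4.0325 × 87.91 = 354.49 g.
At 81.42% yield, actual mass of FeS = 354.49 × 0.8142 = 288.63 g.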